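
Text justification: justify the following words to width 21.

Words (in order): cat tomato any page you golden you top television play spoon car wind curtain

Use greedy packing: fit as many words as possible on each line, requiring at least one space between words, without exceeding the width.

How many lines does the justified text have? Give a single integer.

Answer: 4

Derivation:
Line 1: ['cat', 'tomato', 'any', 'page'] (min_width=19, slack=2)
Line 2: ['you', 'golden', 'you', 'top'] (min_width=18, slack=3)
Line 3: ['television', 'play', 'spoon'] (min_width=21, slack=0)
Line 4: ['car', 'wind', 'curtain'] (min_width=16, slack=5)
Total lines: 4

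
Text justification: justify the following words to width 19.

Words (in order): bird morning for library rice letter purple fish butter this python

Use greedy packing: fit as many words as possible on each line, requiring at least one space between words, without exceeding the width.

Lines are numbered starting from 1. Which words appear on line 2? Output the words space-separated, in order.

Line 1: ['bird', 'morning', 'for'] (min_width=16, slack=3)
Line 2: ['library', 'rice', 'letter'] (min_width=19, slack=0)
Line 3: ['purple', 'fish', 'butter'] (min_width=18, slack=1)
Line 4: ['this', 'python'] (min_width=11, slack=8)

Answer: library rice letter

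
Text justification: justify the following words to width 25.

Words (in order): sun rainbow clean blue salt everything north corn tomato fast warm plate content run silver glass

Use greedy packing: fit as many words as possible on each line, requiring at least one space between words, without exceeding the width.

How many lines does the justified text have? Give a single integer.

Answer: 5

Derivation:
Line 1: ['sun', 'rainbow', 'clean', 'blue'] (min_width=22, slack=3)
Line 2: ['salt', 'everything', 'north'] (min_width=21, slack=4)
Line 3: ['corn', 'tomato', 'fast', 'warm'] (min_width=21, slack=4)
Line 4: ['plate', 'content', 'run', 'silver'] (min_width=24, slack=1)
Line 5: ['glass'] (min_width=5, slack=20)
Total lines: 5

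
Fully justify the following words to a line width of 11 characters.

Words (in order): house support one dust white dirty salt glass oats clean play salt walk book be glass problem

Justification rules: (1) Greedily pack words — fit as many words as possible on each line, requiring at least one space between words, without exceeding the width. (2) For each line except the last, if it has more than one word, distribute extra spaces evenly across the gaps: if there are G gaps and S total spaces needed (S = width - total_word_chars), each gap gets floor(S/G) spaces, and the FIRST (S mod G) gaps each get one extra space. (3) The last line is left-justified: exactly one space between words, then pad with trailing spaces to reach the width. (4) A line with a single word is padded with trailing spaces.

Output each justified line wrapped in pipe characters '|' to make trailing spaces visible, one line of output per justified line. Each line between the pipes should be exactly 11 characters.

Answer: |house      |
|support one|
|dust  white|
|dirty  salt|
|glass  oats|
|clean  play|
|salt   walk|
|book     be|
|glass      |
|problem    |

Derivation:
Line 1: ['house'] (min_width=5, slack=6)
Line 2: ['support', 'one'] (min_width=11, slack=0)
Line 3: ['dust', 'white'] (min_width=10, slack=1)
Line 4: ['dirty', 'salt'] (min_width=10, slack=1)
Line 5: ['glass', 'oats'] (min_width=10, slack=1)
Line 6: ['clean', 'play'] (min_width=10, slack=1)
Line 7: ['salt', 'walk'] (min_width=9, slack=2)
Line 8: ['book', 'be'] (min_width=7, slack=4)
Line 9: ['glass'] (min_width=5, slack=6)
Line 10: ['problem'] (min_width=7, slack=4)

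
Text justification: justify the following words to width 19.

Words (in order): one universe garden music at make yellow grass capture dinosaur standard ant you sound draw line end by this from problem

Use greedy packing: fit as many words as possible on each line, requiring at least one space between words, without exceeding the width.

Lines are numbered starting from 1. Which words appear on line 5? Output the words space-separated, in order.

Answer: standard ant you

Derivation:
Line 1: ['one', 'universe', 'garden'] (min_width=19, slack=0)
Line 2: ['music', 'at', 'make'] (min_width=13, slack=6)
Line 3: ['yellow', 'grass'] (min_width=12, slack=7)
Line 4: ['capture', 'dinosaur'] (min_width=16, slack=3)
Line 5: ['standard', 'ant', 'you'] (min_width=16, slack=3)
Line 6: ['sound', 'draw', 'line', 'end'] (min_width=19, slack=0)
Line 7: ['by', 'this', 'from'] (min_width=12, slack=7)
Line 8: ['problem'] (min_width=7, slack=12)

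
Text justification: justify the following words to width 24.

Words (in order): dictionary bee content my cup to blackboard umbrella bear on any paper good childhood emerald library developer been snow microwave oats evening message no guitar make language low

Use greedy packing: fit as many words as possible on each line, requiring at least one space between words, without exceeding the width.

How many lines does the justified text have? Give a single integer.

Answer: 9

Derivation:
Line 1: ['dictionary', 'bee', 'content'] (min_width=22, slack=2)
Line 2: ['my', 'cup', 'to', 'blackboard'] (min_width=20, slack=4)
Line 3: ['umbrella', 'bear', 'on', 'any'] (min_width=20, slack=4)
Line 4: ['paper', 'good', 'childhood'] (min_width=20, slack=4)
Line 5: ['emerald', 'library'] (min_width=15, slack=9)
Line 6: ['developer', 'been', 'snow'] (min_width=19, slack=5)
Line 7: ['microwave', 'oats', 'evening'] (min_width=22, slack=2)
Line 8: ['message', 'no', 'guitar', 'make'] (min_width=22, slack=2)
Line 9: ['language', 'low'] (min_width=12, slack=12)
Total lines: 9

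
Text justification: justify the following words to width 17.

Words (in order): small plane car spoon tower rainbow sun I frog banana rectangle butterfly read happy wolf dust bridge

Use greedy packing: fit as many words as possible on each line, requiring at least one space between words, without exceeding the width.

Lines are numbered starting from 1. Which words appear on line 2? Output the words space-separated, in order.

Line 1: ['small', 'plane', 'car'] (min_width=15, slack=2)
Line 2: ['spoon', 'tower'] (min_width=11, slack=6)
Line 3: ['rainbow', 'sun', 'I'] (min_width=13, slack=4)
Line 4: ['frog', 'banana'] (min_width=11, slack=6)
Line 5: ['rectangle'] (min_width=9, slack=8)
Line 6: ['butterfly', 'read'] (min_width=14, slack=3)
Line 7: ['happy', 'wolf', 'dust'] (min_width=15, slack=2)
Line 8: ['bridge'] (min_width=6, slack=11)

Answer: spoon tower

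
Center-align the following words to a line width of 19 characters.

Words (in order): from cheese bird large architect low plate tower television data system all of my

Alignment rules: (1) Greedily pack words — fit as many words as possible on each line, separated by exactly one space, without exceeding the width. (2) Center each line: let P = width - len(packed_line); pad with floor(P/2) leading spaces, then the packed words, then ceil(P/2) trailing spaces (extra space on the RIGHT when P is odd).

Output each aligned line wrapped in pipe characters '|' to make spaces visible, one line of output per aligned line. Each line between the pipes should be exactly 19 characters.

Line 1: ['from', 'cheese', 'bird'] (min_width=16, slack=3)
Line 2: ['large', 'architect', 'low'] (min_width=19, slack=0)
Line 3: ['plate', 'tower'] (min_width=11, slack=8)
Line 4: ['television', 'data'] (min_width=15, slack=4)
Line 5: ['system', 'all', 'of', 'my'] (min_width=16, slack=3)

Answer: | from cheese bird  |
|large architect low|
|    plate tower    |
|  television data  |
| system all of my  |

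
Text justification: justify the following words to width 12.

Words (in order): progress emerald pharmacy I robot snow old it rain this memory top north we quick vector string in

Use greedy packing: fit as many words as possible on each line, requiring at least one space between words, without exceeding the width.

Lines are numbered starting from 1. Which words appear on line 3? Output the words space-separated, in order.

Line 1: ['progress'] (min_width=8, slack=4)
Line 2: ['emerald'] (min_width=7, slack=5)
Line 3: ['pharmacy', 'I'] (min_width=10, slack=2)
Line 4: ['robot', 'snow'] (min_width=10, slack=2)
Line 5: ['old', 'it', 'rain'] (min_width=11, slack=1)
Line 6: ['this', 'memory'] (min_width=11, slack=1)
Line 7: ['top', 'north', 'we'] (min_width=12, slack=0)
Line 8: ['quick', 'vector'] (min_width=12, slack=0)
Line 9: ['string', 'in'] (min_width=9, slack=3)

Answer: pharmacy I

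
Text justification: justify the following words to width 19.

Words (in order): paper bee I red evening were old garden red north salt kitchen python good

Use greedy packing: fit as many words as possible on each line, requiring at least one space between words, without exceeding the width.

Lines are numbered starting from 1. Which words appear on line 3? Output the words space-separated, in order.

Line 1: ['paper', 'bee', 'I', 'red'] (min_width=15, slack=4)
Line 2: ['evening', 'were', 'old'] (min_width=16, slack=3)
Line 3: ['garden', 'red', 'north'] (min_width=16, slack=3)
Line 4: ['salt', 'kitchen', 'python'] (min_width=19, slack=0)
Line 5: ['good'] (min_width=4, slack=15)

Answer: garden red north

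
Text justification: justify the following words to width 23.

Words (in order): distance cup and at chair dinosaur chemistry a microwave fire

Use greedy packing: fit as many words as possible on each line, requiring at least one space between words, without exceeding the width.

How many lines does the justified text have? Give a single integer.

Line 1: ['distance', 'cup', 'and', 'at'] (min_width=19, slack=4)
Line 2: ['chair', 'dinosaur'] (min_width=14, slack=9)
Line 3: ['chemistry', 'a', 'microwave'] (min_width=21, slack=2)
Line 4: ['fire'] (min_width=4, slack=19)
Total lines: 4

Answer: 4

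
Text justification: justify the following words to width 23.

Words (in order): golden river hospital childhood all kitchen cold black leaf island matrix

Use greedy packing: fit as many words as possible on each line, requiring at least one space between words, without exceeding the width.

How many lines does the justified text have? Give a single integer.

Line 1: ['golden', 'river', 'hospital'] (min_width=21, slack=2)
Line 2: ['childhood', 'all', 'kitchen'] (min_width=21, slack=2)
Line 3: ['cold', 'black', 'leaf', 'island'] (min_width=22, slack=1)
Line 4: ['matrix'] (min_width=6, slack=17)
Total lines: 4

Answer: 4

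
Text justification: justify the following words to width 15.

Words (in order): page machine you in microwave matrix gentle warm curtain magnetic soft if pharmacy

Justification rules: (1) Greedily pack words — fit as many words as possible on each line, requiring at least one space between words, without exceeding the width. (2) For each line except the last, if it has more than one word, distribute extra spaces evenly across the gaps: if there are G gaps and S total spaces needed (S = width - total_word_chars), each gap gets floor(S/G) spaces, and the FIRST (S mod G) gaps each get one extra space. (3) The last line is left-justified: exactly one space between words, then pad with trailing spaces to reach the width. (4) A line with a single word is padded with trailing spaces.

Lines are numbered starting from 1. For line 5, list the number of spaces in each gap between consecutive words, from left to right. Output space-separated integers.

Answer: 4

Derivation:
Line 1: ['page', 'machine'] (min_width=12, slack=3)
Line 2: ['you', 'in'] (min_width=6, slack=9)
Line 3: ['microwave'] (min_width=9, slack=6)
Line 4: ['matrix', 'gentle'] (min_width=13, slack=2)
Line 5: ['warm', 'curtain'] (min_width=12, slack=3)
Line 6: ['magnetic', 'soft'] (min_width=13, slack=2)
Line 7: ['if', 'pharmacy'] (min_width=11, slack=4)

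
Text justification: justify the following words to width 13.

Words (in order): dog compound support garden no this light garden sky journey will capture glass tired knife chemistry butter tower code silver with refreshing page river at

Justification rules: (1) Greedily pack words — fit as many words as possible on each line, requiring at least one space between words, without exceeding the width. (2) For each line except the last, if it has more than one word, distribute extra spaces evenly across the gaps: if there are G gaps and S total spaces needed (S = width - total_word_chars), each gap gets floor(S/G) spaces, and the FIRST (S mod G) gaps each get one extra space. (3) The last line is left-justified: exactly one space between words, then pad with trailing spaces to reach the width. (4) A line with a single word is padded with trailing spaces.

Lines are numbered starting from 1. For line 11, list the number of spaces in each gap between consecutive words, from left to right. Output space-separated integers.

Answer: 3

Derivation:
Line 1: ['dog', 'compound'] (min_width=12, slack=1)
Line 2: ['support'] (min_width=7, slack=6)
Line 3: ['garden', 'no'] (min_width=9, slack=4)
Line 4: ['this', 'light'] (min_width=10, slack=3)
Line 5: ['garden', 'sky'] (min_width=10, slack=3)
Line 6: ['journey', 'will'] (min_width=12, slack=1)
Line 7: ['capture', 'glass'] (min_width=13, slack=0)
Line 8: ['tired', 'knife'] (min_width=11, slack=2)
Line 9: ['chemistry'] (min_width=9, slack=4)
Line 10: ['butter', 'tower'] (min_width=12, slack=1)
Line 11: ['code', 'silver'] (min_width=11, slack=2)
Line 12: ['with'] (min_width=4, slack=9)
Line 13: ['refreshing'] (min_width=10, slack=3)
Line 14: ['page', 'river', 'at'] (min_width=13, slack=0)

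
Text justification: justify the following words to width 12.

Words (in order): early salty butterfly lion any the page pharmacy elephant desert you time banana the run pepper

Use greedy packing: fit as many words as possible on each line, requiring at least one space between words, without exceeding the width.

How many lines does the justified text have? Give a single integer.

Answer: 10

Derivation:
Line 1: ['early', 'salty'] (min_width=11, slack=1)
Line 2: ['butterfly'] (min_width=9, slack=3)
Line 3: ['lion', 'any', 'the'] (min_width=12, slack=0)
Line 4: ['page'] (min_width=4, slack=8)
Line 5: ['pharmacy'] (min_width=8, slack=4)
Line 6: ['elephant'] (min_width=8, slack=4)
Line 7: ['desert', 'you'] (min_width=10, slack=2)
Line 8: ['time', 'banana'] (min_width=11, slack=1)
Line 9: ['the', 'run'] (min_width=7, slack=5)
Line 10: ['pepper'] (min_width=6, slack=6)
Total lines: 10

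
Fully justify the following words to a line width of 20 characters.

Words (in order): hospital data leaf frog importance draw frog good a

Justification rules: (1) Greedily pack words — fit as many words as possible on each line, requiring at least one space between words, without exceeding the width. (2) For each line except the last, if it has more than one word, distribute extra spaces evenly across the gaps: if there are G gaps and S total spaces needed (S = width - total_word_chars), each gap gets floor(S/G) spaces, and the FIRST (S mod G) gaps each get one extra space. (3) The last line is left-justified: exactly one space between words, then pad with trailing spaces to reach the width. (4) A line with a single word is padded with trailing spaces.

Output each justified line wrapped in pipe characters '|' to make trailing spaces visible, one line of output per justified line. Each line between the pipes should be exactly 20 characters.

Line 1: ['hospital', 'data', 'leaf'] (min_width=18, slack=2)
Line 2: ['frog', 'importance', 'draw'] (min_width=20, slack=0)
Line 3: ['frog', 'good', 'a'] (min_width=11, slack=9)

Answer: |hospital  data  leaf|
|frog importance draw|
|frog good a         |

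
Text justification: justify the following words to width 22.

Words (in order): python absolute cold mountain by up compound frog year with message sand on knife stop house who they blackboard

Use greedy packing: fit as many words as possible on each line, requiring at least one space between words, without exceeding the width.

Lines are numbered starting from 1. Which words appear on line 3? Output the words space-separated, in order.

Answer: compound frog year

Derivation:
Line 1: ['python', 'absolute', 'cold'] (min_width=20, slack=2)
Line 2: ['mountain', 'by', 'up'] (min_width=14, slack=8)
Line 3: ['compound', 'frog', 'year'] (min_width=18, slack=4)
Line 4: ['with', 'message', 'sand', 'on'] (min_width=20, slack=2)
Line 5: ['knife', 'stop', 'house', 'who'] (min_width=20, slack=2)
Line 6: ['they', 'blackboard'] (min_width=15, slack=7)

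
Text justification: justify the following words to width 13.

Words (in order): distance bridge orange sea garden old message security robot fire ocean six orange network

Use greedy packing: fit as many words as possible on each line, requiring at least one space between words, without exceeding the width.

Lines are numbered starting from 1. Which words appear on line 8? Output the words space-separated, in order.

Line 1: ['distance'] (min_width=8, slack=5)
Line 2: ['bridge', 'orange'] (min_width=13, slack=0)
Line 3: ['sea', 'garden'] (min_width=10, slack=3)
Line 4: ['old', 'message'] (min_width=11, slack=2)
Line 5: ['security'] (min_width=8, slack=5)
Line 6: ['robot', 'fire'] (min_width=10, slack=3)
Line 7: ['ocean', 'six'] (min_width=9, slack=4)
Line 8: ['orange'] (min_width=6, slack=7)
Line 9: ['network'] (min_width=7, slack=6)

Answer: orange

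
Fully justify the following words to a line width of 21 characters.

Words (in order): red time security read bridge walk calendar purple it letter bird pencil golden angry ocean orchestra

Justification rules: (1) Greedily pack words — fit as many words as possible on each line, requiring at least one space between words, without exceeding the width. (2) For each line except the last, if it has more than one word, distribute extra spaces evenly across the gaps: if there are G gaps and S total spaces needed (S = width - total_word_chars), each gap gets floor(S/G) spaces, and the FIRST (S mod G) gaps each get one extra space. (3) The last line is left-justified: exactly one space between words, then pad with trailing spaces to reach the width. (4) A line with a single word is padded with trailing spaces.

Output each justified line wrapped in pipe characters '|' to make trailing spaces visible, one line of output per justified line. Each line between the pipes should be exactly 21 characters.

Line 1: ['red', 'time', 'security'] (min_width=17, slack=4)
Line 2: ['read', 'bridge', 'walk'] (min_width=16, slack=5)
Line 3: ['calendar', 'purple', 'it'] (min_width=18, slack=3)
Line 4: ['letter', 'bird', 'pencil'] (min_width=18, slack=3)
Line 5: ['golden', 'angry', 'ocean'] (min_width=18, slack=3)
Line 6: ['orchestra'] (min_width=9, slack=12)

Answer: |red   time   security|
|read    bridge   walk|
|calendar   purple  it|
|letter   bird  pencil|
|golden   angry  ocean|
|orchestra            |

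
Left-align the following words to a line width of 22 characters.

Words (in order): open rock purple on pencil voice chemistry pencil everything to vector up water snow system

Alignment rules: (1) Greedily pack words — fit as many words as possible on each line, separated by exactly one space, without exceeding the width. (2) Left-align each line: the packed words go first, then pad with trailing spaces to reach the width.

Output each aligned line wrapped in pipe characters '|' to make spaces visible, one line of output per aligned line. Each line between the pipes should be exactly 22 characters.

Line 1: ['open', 'rock', 'purple', 'on'] (min_width=19, slack=3)
Line 2: ['pencil', 'voice', 'chemistry'] (min_width=22, slack=0)
Line 3: ['pencil', 'everything', 'to'] (min_width=20, slack=2)
Line 4: ['vector', 'up', 'water', 'snow'] (min_width=20, slack=2)
Line 5: ['system'] (min_width=6, slack=16)

Answer: |open rock purple on   |
|pencil voice chemistry|
|pencil everything to  |
|vector up water snow  |
|system                |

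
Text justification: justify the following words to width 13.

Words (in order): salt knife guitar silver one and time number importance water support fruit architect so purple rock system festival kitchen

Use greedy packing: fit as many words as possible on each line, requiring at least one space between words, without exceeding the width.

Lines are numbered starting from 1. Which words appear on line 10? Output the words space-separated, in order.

Answer: system

Derivation:
Line 1: ['salt', 'knife'] (min_width=10, slack=3)
Line 2: ['guitar', 'silver'] (min_width=13, slack=0)
Line 3: ['one', 'and', 'time'] (min_width=12, slack=1)
Line 4: ['number'] (min_width=6, slack=7)
Line 5: ['importance'] (min_width=10, slack=3)
Line 6: ['water', 'support'] (min_width=13, slack=0)
Line 7: ['fruit'] (min_width=5, slack=8)
Line 8: ['architect', 'so'] (min_width=12, slack=1)
Line 9: ['purple', 'rock'] (min_width=11, slack=2)
Line 10: ['system'] (min_width=6, slack=7)
Line 11: ['festival'] (min_width=8, slack=5)
Line 12: ['kitchen'] (min_width=7, slack=6)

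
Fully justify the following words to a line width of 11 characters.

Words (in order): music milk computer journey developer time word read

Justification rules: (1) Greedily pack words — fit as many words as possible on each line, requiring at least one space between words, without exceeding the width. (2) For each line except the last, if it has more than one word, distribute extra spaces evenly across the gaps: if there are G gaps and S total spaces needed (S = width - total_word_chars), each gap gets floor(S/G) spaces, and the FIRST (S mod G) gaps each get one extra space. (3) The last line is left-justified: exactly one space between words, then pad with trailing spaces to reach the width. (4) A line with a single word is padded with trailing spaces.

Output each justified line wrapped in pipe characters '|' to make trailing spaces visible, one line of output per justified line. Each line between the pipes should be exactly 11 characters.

Line 1: ['music', 'milk'] (min_width=10, slack=1)
Line 2: ['computer'] (min_width=8, slack=3)
Line 3: ['journey'] (min_width=7, slack=4)
Line 4: ['developer'] (min_width=9, slack=2)
Line 5: ['time', 'word'] (min_width=9, slack=2)
Line 6: ['read'] (min_width=4, slack=7)

Answer: |music  milk|
|computer   |
|journey    |
|developer  |
|time   word|
|read       |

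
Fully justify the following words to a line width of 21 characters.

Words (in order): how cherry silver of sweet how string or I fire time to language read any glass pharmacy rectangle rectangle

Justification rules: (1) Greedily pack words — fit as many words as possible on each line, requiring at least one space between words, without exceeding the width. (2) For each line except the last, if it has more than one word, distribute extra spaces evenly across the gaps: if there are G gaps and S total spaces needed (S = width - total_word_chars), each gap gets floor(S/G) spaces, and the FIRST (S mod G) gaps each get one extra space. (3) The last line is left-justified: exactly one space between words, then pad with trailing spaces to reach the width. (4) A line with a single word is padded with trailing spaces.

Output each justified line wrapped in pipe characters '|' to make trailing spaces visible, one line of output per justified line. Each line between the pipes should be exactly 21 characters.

Answer: |how  cherry silver of|
|sweet how string or I|
|fire time to language|
|read     any    glass|
|pharmacy    rectangle|
|rectangle            |

Derivation:
Line 1: ['how', 'cherry', 'silver', 'of'] (min_width=20, slack=1)
Line 2: ['sweet', 'how', 'string', 'or', 'I'] (min_width=21, slack=0)
Line 3: ['fire', 'time', 'to', 'language'] (min_width=21, slack=0)
Line 4: ['read', 'any', 'glass'] (min_width=14, slack=7)
Line 5: ['pharmacy', 'rectangle'] (min_width=18, slack=3)
Line 6: ['rectangle'] (min_width=9, slack=12)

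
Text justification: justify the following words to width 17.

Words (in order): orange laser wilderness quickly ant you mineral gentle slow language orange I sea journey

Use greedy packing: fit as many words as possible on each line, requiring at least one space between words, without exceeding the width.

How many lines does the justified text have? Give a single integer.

Line 1: ['orange', 'laser'] (min_width=12, slack=5)
Line 2: ['wilderness'] (min_width=10, slack=7)
Line 3: ['quickly', 'ant', 'you'] (min_width=15, slack=2)
Line 4: ['mineral', 'gentle'] (min_width=14, slack=3)
Line 5: ['slow', 'language'] (min_width=13, slack=4)
Line 6: ['orange', 'I', 'sea'] (min_width=12, slack=5)
Line 7: ['journey'] (min_width=7, slack=10)
Total lines: 7

Answer: 7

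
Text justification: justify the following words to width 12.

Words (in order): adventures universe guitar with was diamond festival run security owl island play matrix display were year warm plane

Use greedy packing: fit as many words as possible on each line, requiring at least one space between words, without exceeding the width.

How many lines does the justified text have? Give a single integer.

Line 1: ['adventures'] (min_width=10, slack=2)
Line 2: ['universe'] (min_width=8, slack=4)
Line 3: ['guitar', 'with'] (min_width=11, slack=1)
Line 4: ['was', 'diamond'] (min_width=11, slack=1)
Line 5: ['festival', 'run'] (min_width=12, slack=0)
Line 6: ['security', 'owl'] (min_width=12, slack=0)
Line 7: ['island', 'play'] (min_width=11, slack=1)
Line 8: ['matrix'] (min_width=6, slack=6)
Line 9: ['display', 'were'] (min_width=12, slack=0)
Line 10: ['year', 'warm'] (min_width=9, slack=3)
Line 11: ['plane'] (min_width=5, slack=7)
Total lines: 11

Answer: 11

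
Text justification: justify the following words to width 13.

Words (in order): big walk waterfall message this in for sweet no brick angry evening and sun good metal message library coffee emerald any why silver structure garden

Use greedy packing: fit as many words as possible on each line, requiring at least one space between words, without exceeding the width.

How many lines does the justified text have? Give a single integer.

Answer: 14

Derivation:
Line 1: ['big', 'walk'] (min_width=8, slack=5)
Line 2: ['waterfall'] (min_width=9, slack=4)
Line 3: ['message', 'this'] (min_width=12, slack=1)
Line 4: ['in', 'for', 'sweet'] (min_width=12, slack=1)
Line 5: ['no', 'brick'] (min_width=8, slack=5)
Line 6: ['angry', 'evening'] (min_width=13, slack=0)
Line 7: ['and', 'sun', 'good'] (min_width=12, slack=1)
Line 8: ['metal', 'message'] (min_width=13, slack=0)
Line 9: ['library'] (min_width=7, slack=6)
Line 10: ['coffee'] (min_width=6, slack=7)
Line 11: ['emerald', 'any'] (min_width=11, slack=2)
Line 12: ['why', 'silver'] (min_width=10, slack=3)
Line 13: ['structure'] (min_width=9, slack=4)
Line 14: ['garden'] (min_width=6, slack=7)
Total lines: 14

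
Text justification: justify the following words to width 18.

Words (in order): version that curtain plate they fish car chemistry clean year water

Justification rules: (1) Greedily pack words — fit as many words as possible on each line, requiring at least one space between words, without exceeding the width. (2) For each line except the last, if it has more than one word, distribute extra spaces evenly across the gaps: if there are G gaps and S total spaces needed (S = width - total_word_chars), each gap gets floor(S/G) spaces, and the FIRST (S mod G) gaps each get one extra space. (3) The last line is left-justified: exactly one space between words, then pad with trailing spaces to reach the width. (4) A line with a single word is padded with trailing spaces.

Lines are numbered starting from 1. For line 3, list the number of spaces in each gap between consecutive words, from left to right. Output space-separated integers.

Line 1: ['version', 'that'] (min_width=12, slack=6)
Line 2: ['curtain', 'plate', 'they'] (min_width=18, slack=0)
Line 3: ['fish', 'car', 'chemistry'] (min_width=18, slack=0)
Line 4: ['clean', 'year', 'water'] (min_width=16, slack=2)

Answer: 1 1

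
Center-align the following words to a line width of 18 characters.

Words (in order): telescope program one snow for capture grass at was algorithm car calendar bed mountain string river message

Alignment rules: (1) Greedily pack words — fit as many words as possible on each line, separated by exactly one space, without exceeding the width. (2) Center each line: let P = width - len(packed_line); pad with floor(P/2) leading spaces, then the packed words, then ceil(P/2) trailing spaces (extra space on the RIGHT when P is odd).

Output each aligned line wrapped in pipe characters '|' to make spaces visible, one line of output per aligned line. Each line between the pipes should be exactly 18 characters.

Line 1: ['telescope', 'program'] (min_width=17, slack=1)
Line 2: ['one', 'snow', 'for'] (min_width=12, slack=6)
Line 3: ['capture', 'grass', 'at'] (min_width=16, slack=2)
Line 4: ['was', 'algorithm', 'car'] (min_width=17, slack=1)
Line 5: ['calendar', 'bed'] (min_width=12, slack=6)
Line 6: ['mountain', 'string'] (min_width=15, slack=3)
Line 7: ['river', 'message'] (min_width=13, slack=5)

Answer: |telescope program |
|   one snow for   |
| capture grass at |
|was algorithm car |
|   calendar bed   |
| mountain string  |
|  river message   |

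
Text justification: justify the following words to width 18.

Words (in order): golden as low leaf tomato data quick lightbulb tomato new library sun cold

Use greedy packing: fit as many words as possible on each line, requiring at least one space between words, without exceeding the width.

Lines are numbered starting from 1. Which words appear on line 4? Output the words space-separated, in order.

Answer: new library sun

Derivation:
Line 1: ['golden', 'as', 'low', 'leaf'] (min_width=18, slack=0)
Line 2: ['tomato', 'data', 'quick'] (min_width=17, slack=1)
Line 3: ['lightbulb', 'tomato'] (min_width=16, slack=2)
Line 4: ['new', 'library', 'sun'] (min_width=15, slack=3)
Line 5: ['cold'] (min_width=4, slack=14)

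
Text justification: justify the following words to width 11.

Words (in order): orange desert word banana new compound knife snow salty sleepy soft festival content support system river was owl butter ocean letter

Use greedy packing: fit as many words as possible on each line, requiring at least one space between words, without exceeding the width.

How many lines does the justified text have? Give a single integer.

Answer: 15

Derivation:
Line 1: ['orange'] (min_width=6, slack=5)
Line 2: ['desert', 'word'] (min_width=11, slack=0)
Line 3: ['banana', 'new'] (min_width=10, slack=1)
Line 4: ['compound'] (min_width=8, slack=3)
Line 5: ['knife', 'snow'] (min_width=10, slack=1)
Line 6: ['salty'] (min_width=5, slack=6)
Line 7: ['sleepy', 'soft'] (min_width=11, slack=0)
Line 8: ['festival'] (min_width=8, slack=3)
Line 9: ['content'] (min_width=7, slack=4)
Line 10: ['support'] (min_width=7, slack=4)
Line 11: ['system'] (min_width=6, slack=5)
Line 12: ['river', 'was'] (min_width=9, slack=2)
Line 13: ['owl', 'butter'] (min_width=10, slack=1)
Line 14: ['ocean'] (min_width=5, slack=6)
Line 15: ['letter'] (min_width=6, slack=5)
Total lines: 15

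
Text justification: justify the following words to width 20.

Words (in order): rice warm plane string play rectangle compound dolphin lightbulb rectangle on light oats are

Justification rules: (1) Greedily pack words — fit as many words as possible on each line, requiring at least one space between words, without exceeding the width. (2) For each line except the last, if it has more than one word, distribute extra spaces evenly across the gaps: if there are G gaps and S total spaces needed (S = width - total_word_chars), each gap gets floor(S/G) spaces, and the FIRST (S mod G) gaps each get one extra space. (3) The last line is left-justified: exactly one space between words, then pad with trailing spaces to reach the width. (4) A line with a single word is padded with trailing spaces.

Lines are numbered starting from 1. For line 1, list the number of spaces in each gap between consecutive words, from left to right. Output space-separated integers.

Line 1: ['rice', 'warm', 'plane'] (min_width=15, slack=5)
Line 2: ['string', 'play'] (min_width=11, slack=9)
Line 3: ['rectangle', 'compound'] (min_width=18, slack=2)
Line 4: ['dolphin', 'lightbulb'] (min_width=17, slack=3)
Line 5: ['rectangle', 'on', 'light'] (min_width=18, slack=2)
Line 6: ['oats', 'are'] (min_width=8, slack=12)

Answer: 4 3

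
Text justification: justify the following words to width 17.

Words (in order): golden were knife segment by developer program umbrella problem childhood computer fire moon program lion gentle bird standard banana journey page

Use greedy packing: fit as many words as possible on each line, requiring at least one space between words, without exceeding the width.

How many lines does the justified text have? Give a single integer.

Answer: 10

Derivation:
Line 1: ['golden', 'were', 'knife'] (min_width=17, slack=0)
Line 2: ['segment', 'by'] (min_width=10, slack=7)
Line 3: ['developer', 'program'] (min_width=17, slack=0)
Line 4: ['umbrella', 'problem'] (min_width=16, slack=1)
Line 5: ['childhood'] (min_width=9, slack=8)
Line 6: ['computer', 'fire'] (min_width=13, slack=4)
Line 7: ['moon', 'program', 'lion'] (min_width=17, slack=0)
Line 8: ['gentle', 'bird'] (min_width=11, slack=6)
Line 9: ['standard', 'banana'] (min_width=15, slack=2)
Line 10: ['journey', 'page'] (min_width=12, slack=5)
Total lines: 10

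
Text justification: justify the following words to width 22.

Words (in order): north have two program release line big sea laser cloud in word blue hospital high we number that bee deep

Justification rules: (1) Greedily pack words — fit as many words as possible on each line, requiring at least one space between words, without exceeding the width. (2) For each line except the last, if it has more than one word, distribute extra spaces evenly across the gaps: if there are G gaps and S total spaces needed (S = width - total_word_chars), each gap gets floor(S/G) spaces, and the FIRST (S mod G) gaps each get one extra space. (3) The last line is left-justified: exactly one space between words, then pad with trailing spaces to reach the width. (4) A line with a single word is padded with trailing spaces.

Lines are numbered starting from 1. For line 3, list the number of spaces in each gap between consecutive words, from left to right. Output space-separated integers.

Line 1: ['north', 'have', 'two', 'program'] (min_width=22, slack=0)
Line 2: ['release', 'line', 'big', 'sea'] (min_width=20, slack=2)
Line 3: ['laser', 'cloud', 'in', 'word'] (min_width=19, slack=3)
Line 4: ['blue', 'hospital', 'high', 'we'] (min_width=21, slack=1)
Line 5: ['number', 'that', 'bee', 'deep'] (min_width=20, slack=2)

Answer: 2 2 2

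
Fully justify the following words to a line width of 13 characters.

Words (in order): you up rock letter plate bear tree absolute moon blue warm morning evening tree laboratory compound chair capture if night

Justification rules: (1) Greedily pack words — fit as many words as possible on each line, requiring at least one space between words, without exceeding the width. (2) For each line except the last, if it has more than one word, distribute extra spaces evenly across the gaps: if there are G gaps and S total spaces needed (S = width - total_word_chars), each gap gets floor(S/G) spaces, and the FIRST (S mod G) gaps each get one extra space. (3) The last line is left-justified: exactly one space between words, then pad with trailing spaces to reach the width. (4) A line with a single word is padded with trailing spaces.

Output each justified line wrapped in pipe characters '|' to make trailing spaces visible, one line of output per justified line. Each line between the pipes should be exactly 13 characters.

Answer: |you  up  rock|
|letter  plate|
|bear     tree|
|absolute moon|
|blue     warm|
|morning      |
|evening  tree|
|laboratory   |
|compound     |
|chair capture|
|if night     |

Derivation:
Line 1: ['you', 'up', 'rock'] (min_width=11, slack=2)
Line 2: ['letter', 'plate'] (min_width=12, slack=1)
Line 3: ['bear', 'tree'] (min_width=9, slack=4)
Line 4: ['absolute', 'moon'] (min_width=13, slack=0)
Line 5: ['blue', 'warm'] (min_width=9, slack=4)
Line 6: ['morning'] (min_width=7, slack=6)
Line 7: ['evening', 'tree'] (min_width=12, slack=1)
Line 8: ['laboratory'] (min_width=10, slack=3)
Line 9: ['compound'] (min_width=8, slack=5)
Line 10: ['chair', 'capture'] (min_width=13, slack=0)
Line 11: ['if', 'night'] (min_width=8, slack=5)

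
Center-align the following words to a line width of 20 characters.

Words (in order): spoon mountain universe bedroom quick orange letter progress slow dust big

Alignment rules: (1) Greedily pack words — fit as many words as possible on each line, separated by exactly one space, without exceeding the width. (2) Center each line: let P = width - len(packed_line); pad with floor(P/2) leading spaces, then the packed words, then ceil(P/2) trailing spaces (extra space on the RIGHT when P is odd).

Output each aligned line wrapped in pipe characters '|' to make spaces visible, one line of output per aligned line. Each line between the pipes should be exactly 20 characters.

Answer: |   spoon mountain   |
|  universe bedroom  |
|quick orange letter |
| progress slow dust |
|        big         |

Derivation:
Line 1: ['spoon', 'mountain'] (min_width=14, slack=6)
Line 2: ['universe', 'bedroom'] (min_width=16, slack=4)
Line 3: ['quick', 'orange', 'letter'] (min_width=19, slack=1)
Line 4: ['progress', 'slow', 'dust'] (min_width=18, slack=2)
Line 5: ['big'] (min_width=3, slack=17)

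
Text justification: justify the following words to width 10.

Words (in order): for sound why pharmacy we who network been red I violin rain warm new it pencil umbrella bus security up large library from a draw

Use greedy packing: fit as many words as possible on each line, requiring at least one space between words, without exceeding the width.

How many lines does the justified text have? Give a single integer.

Line 1: ['for', 'sound'] (min_width=9, slack=1)
Line 2: ['why'] (min_width=3, slack=7)
Line 3: ['pharmacy'] (min_width=8, slack=2)
Line 4: ['we', 'who'] (min_width=6, slack=4)
Line 5: ['network'] (min_width=7, slack=3)
Line 6: ['been', 'red', 'I'] (min_width=10, slack=0)
Line 7: ['violin'] (min_width=6, slack=4)
Line 8: ['rain', 'warm'] (min_width=9, slack=1)
Line 9: ['new', 'it'] (min_width=6, slack=4)
Line 10: ['pencil'] (min_width=6, slack=4)
Line 11: ['umbrella'] (min_width=8, slack=2)
Line 12: ['bus'] (min_width=3, slack=7)
Line 13: ['security'] (min_width=8, slack=2)
Line 14: ['up', 'large'] (min_width=8, slack=2)
Line 15: ['library'] (min_width=7, slack=3)
Line 16: ['from', 'a'] (min_width=6, slack=4)
Line 17: ['draw'] (min_width=4, slack=6)
Total lines: 17

Answer: 17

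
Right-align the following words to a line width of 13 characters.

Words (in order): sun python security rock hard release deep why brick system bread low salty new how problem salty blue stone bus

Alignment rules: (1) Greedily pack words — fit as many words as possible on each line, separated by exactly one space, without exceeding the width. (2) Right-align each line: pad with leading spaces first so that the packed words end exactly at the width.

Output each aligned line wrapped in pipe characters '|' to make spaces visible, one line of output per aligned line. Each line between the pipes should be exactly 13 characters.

Answer: |   sun python|
|security rock|
| hard release|
|     deep why|
| brick system|
|    bread low|
|salty new how|
|problem salty|
|   blue stone|
|          bus|

Derivation:
Line 1: ['sun', 'python'] (min_width=10, slack=3)
Line 2: ['security', 'rock'] (min_width=13, slack=0)
Line 3: ['hard', 'release'] (min_width=12, slack=1)
Line 4: ['deep', 'why'] (min_width=8, slack=5)
Line 5: ['brick', 'system'] (min_width=12, slack=1)
Line 6: ['bread', 'low'] (min_width=9, slack=4)
Line 7: ['salty', 'new', 'how'] (min_width=13, slack=0)
Line 8: ['problem', 'salty'] (min_width=13, slack=0)
Line 9: ['blue', 'stone'] (min_width=10, slack=3)
Line 10: ['bus'] (min_width=3, slack=10)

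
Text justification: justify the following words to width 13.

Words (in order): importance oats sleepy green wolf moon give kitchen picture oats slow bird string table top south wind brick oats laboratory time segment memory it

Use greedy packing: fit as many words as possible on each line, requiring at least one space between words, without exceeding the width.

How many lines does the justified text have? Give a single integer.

Line 1: ['importance'] (min_width=10, slack=3)
Line 2: ['oats', 'sleepy'] (min_width=11, slack=2)
Line 3: ['green', 'wolf'] (min_width=10, slack=3)
Line 4: ['moon', 'give'] (min_width=9, slack=4)
Line 5: ['kitchen'] (min_width=7, slack=6)
Line 6: ['picture', 'oats'] (min_width=12, slack=1)
Line 7: ['slow', 'bird'] (min_width=9, slack=4)
Line 8: ['string', 'table'] (min_width=12, slack=1)
Line 9: ['top', 'south'] (min_width=9, slack=4)
Line 10: ['wind', 'brick'] (min_width=10, slack=3)
Line 11: ['oats'] (min_width=4, slack=9)
Line 12: ['laboratory'] (min_width=10, slack=3)
Line 13: ['time', 'segment'] (min_width=12, slack=1)
Line 14: ['memory', 'it'] (min_width=9, slack=4)
Total lines: 14

Answer: 14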